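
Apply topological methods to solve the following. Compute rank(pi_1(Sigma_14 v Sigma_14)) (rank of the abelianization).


For a wedge: H_1(A v B) = H_1(A) + H_1(B).
b_1(Sigma_14) = 28, b_1(Sigma_14) = 28.
b_1 = 28 + 28 = 56

56


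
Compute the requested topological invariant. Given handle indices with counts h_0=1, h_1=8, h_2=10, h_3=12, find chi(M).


Handles of index k contribute (-1)^k to chi (same as CW cells).
chi = (1) + (-8) + (10) + (-12) = -9

-9


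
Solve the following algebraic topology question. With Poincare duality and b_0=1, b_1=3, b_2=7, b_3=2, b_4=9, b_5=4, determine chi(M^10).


By Poincare duality b_k = b_{10-k}, so full Betti numbers: b_0=1, b_1=3, b_2=7, b_3=2, b_4=9, b_5=4, b_6=9, b_7=2, b_8=7, b_9=3, b_10=1.
chi = sum (-1)^k b_k = 20

20


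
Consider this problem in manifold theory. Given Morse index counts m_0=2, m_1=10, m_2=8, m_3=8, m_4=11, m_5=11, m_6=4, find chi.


Morse theory: chi(M) = sum_k (-1)^k m_k where m_k = #(index-k critical points).
= (2) + (-10) + (8) + (-8) + (11) + (-11) + (4) = -4

-4


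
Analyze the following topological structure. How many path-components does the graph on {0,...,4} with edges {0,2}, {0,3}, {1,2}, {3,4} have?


Run DFS/union-find over 5 vertices.
V = 5, E = 4.
Number of components = 1

1


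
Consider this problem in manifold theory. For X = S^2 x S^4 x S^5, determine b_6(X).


Each S^d has Poincare polynomial 1 + t^d.
The product S^2 x S^4 x S^5 has Poincare polynomial prod(1+t^d_i).
Expanding: b_0=1, b_2=1, b_4=1, b_5=1, b_6=1, b_7=1, b_9=1, b_11=1.
b_6 = 1

1


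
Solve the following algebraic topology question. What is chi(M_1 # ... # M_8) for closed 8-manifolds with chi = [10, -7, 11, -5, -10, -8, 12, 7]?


For n-manifolds: chi(A#B) = chi(A) + chi(B) - chi(S^8).
chi(S^8) = 1 + (-1)^8 = 2.
chi(#) = (sum chi_i) - (8-1)*chi(S^8) = 10 - 7*2 = -4

-4


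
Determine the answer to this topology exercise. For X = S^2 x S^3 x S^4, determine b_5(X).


Each S^d has Poincare polynomial 1 + t^d.
The product S^2 x S^3 x S^4 has Poincare polynomial prod(1+t^d_i).
Expanding: b_0=1, b_2=1, b_3=1, b_4=1, b_5=1, b_6=1, b_7=1, b_9=1.
b_5 = 1

1


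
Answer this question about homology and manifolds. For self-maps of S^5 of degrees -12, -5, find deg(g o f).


Degree is multiplicative under composition: deg(g o f) = deg(g) * deg(f).
= -5 * -12 = 60

60


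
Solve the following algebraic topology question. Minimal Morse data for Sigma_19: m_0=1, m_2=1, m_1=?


A perfect Morse function has m_k = b_k.
For Sigma_19: b_0=1, b_1=2g=38, b_2=1.
Saddles m_1 = 2g = 38

38


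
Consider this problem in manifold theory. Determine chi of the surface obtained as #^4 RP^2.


For a non-orientable closed surface with k crosscaps: chi = 2 - k.
Here k = 4.
chi = 2 - 4 = -2

-2


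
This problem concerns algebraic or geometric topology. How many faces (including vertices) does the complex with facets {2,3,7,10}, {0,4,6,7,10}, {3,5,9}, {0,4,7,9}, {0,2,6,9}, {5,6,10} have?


Each maximal simplex on m vertices has 2^m - 1 nonempty faces.
Take the union (dedupe shared faces).
Total distinct faces = 68

68


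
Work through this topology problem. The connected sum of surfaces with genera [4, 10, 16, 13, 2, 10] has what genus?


Genus is additive under connected sum of orientable surfaces.
g = 4 + 10 + 16 + 13 + 2 + 10 = 55

55


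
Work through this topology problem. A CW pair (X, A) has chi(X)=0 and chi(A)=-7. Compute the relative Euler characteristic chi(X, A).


Relative Euler characteristic: chi(X, A) = chi(X) - chi(A).
= 0 - (-7) = 7

7


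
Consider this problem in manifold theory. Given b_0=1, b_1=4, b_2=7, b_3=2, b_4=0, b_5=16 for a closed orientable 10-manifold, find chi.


By Poincare duality b_k = b_{10-k}, so full Betti numbers: b_0=1, b_1=4, b_2=7, b_3=2, b_4=0, b_5=16, b_6=0, b_7=2, b_8=7, b_9=4, b_10=1.
chi = sum (-1)^k b_k = -12

-12


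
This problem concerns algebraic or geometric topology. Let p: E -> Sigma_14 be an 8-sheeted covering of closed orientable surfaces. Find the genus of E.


For an n-sheeted cover: chi(E) = n * chi(B).
chi(Sigma_14) = 2 - 2*14 = -26.
chi(E) = 8 * (-26) = -208.
genus(E) = (2 - chi(E))/2 = (2 - (-208))/2 = 210/2 = 105

105


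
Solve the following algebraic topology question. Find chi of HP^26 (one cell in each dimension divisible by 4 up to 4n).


HP^26 has one cell in each dimension 0, 4, ..., 4*26 (26+1 cells, all even-dim).
chi = 26 + 1 = 27

27


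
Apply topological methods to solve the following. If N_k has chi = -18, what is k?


chi = 2 - k for closed non-orientable surfaces with k crosscaps.
-18 = 2 - k
k = 2 - (-18) = 20

20


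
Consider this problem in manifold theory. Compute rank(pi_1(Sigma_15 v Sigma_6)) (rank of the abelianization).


For a wedge: H_1(A v B) = H_1(A) + H_1(B).
b_1(Sigma_15) = 30, b_1(Sigma_6) = 12.
b_1 = 30 + 12 = 42

42


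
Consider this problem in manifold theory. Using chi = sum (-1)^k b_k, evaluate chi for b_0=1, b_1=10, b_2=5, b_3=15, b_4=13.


chi = sum_k (-1)^k b_k.
= (1) + (-10) + (5) + (-15) + (13)
= -6

-6


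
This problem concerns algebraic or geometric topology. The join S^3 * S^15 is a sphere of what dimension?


Join of spheres: S^m * S^n = S^{m+n+1}.
dim = 3 + 15 + 1 = 19

19


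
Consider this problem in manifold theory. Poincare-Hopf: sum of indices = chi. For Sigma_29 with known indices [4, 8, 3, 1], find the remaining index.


Poincare-Hopf: sum of indices = chi(M).
chi(Sigma_29) = 2 - 2*29 = -56.
Sum of known indices = 16.
x = chi - (sum known) = -56 - (16) = -72

-72


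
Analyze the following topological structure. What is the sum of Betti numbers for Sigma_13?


For Sigma_13: b_0 = 1, b_1 = 2g = 26, b_2 = 1.
Total = 1 + 26 + 1 = 28

28


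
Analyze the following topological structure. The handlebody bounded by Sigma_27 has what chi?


A genus-g handlebody deformation retracts to a wedge of g circles.
chi(vee_g S^1) = 1 - g.
chi(H_27) = 1 - 27 = -26

-26


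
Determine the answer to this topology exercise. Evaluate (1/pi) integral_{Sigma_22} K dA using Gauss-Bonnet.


Gauss-Bonnet: integral K dA = 2*pi*chi(M).
chi(Sigma_22) = 2 - 2*22 = -42.
(integral K dA)/pi = 2*chi = 2*(-42) = -84

-84


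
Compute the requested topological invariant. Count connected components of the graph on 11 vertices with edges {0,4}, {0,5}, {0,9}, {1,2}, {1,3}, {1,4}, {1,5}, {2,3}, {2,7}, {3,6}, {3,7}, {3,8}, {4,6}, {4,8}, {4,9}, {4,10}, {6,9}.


Run DFS/union-find over 11 vertices.
V = 11, E = 17.
Number of components = 1

1


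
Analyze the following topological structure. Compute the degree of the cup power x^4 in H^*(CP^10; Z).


|x| = 2 in H^*(CP^n).
|x^4| = 4 * |x| = 4 * 2 = 8

8


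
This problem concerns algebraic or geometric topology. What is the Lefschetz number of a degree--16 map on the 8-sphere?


On S^8: L(f) = tr(f_0*) + (-1)^8 tr(f_8*) = 1 + (-1)^8 * deg(f).
L(f) = 1 + (-1)^8 * -16 = 1 + -16 = -15

-15


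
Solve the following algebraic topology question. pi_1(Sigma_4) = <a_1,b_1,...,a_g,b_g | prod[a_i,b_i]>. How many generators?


Standard presentation: pi_1(Sigma_g) = <a_1,b_1,...,a_g,b_g | [a_1,b_1]...[a_g,b_g] = 1>.
Number of generators = 2g = 2*4 = 8

8


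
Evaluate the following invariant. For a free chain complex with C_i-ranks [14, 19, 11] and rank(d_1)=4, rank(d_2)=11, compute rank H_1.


rank H_k = rank(ker d_k) - rank(im d_{k+1}).
rank(ker d_1) = rank(C_1) - rank(d_1) = 19 - 4 = 15.
rank(im d_{1+1}) = 11.
rank H_1 = 15 - 11 = 4

4


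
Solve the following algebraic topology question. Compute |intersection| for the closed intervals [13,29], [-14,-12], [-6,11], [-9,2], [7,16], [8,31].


Intersection = [max(a_i), min(b_i)] = [13, -12].
Since 13 > -12, the intersection is empty.
Length = 0

0


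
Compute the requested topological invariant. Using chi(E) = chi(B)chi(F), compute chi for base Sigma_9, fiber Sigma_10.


For a fiber bundle F -> E -> B (with CW structure): chi(E) = chi(B) * chi(F).
chi(Sigma_9) = -16, chi(Sigma_10) = -18.
chi(E) = (-16) * (-18) = 288

288


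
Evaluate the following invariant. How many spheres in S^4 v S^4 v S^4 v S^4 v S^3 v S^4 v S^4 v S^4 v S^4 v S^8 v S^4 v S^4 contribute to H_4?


For a wedge of spheres, H_k (k>0) is free on one generator per sphere of dimension k.
Spheres of dimension 4: count = 10.
b_4 = 10

10


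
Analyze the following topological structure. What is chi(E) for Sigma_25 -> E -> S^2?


chi(S^2) = 2 (n even), chi(Sigma_25) = 2 - 2*25 = -48.
chi(E) = 2 * (-48) = -96

-96


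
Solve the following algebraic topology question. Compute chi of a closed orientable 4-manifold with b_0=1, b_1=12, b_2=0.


By Poincare duality b_k = b_{4-k}, so full Betti numbers: b_0=1, b_1=12, b_2=0, b_3=12, b_4=1.
chi = sum (-1)^k b_k = -22

-22


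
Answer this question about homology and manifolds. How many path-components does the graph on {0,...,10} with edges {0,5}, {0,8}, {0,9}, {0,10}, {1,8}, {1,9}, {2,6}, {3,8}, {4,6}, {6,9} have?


Run DFS/union-find over 11 vertices.
V = 11, E = 10.
Number of components = 2

2


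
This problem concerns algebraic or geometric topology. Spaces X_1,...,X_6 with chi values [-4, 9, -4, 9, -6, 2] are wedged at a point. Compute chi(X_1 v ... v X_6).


chi(A v B) = chi(A) + chi(B) - 1 (one point identified).
For 6 spaces: chi = (sum chi_i) - (6 - 1).
sum = 6; chi = 6 - 5 = 1

1


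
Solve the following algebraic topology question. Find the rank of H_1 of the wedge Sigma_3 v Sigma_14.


For a wedge: H_1(A v B) = H_1(A) + H_1(B).
b_1(Sigma_3) = 6, b_1(Sigma_14) = 28.
b_1 = 6 + 28 = 34

34


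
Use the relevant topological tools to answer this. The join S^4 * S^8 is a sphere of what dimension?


Join of spheres: S^m * S^n = S^{m+n+1}.
dim = 4 + 8 + 1 = 13

13


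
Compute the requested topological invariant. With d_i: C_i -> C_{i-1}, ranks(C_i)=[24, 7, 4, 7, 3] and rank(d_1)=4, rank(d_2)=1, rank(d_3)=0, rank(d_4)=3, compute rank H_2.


rank H_k = rank(ker d_k) - rank(im d_{k+1}).
rank(ker d_2) = rank(C_2) - rank(d_2) = 4 - 1 = 3.
rank(im d_{2+1}) = 0.
rank H_2 = 3 - 0 = 3

3


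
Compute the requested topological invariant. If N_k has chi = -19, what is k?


chi = 2 - k for closed non-orientable surfaces with k crosscaps.
-19 = 2 - k
k = 2 - (-19) = 21

21


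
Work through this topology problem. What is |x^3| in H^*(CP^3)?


|x| = 2 in H^*(CP^n).
|x^3| = 3 * |x| = 3 * 2 = 6

6


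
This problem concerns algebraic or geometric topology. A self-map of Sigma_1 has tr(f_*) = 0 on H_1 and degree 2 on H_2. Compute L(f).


L(f) = tr(f_0*) - tr(f_1*) + tr(f_2*).
= 1 - (0) + (2)
= 3

3


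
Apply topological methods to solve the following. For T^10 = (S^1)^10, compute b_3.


By the Kunneth formula, b_k(T^n) = C(n,k).
b_3(T^10) = C(10,3).
C(10,3) = 10!/(3!*7!) = 120

120


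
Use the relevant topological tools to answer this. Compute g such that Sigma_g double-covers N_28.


chi(N_28) = 2 - 28 = -26.
Double cover: chi(Sigma_g) = 2 * chi(N_28) = 2*(-26) = -52.
2 - 2g = -52, so g = (2 - (-52))/2 = 54/2 = 27

27


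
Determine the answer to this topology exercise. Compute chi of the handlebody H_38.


A genus-g handlebody deformation retracts to a wedge of g circles.
chi(vee_g S^1) = 1 - g.
chi(H_38) = 1 - 38 = -37

-37


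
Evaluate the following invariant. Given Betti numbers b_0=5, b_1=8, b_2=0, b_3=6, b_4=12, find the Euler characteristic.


chi = sum_k (-1)^k b_k.
= (5) + (-8) + (0) + (-6) + (12)
= 3

3


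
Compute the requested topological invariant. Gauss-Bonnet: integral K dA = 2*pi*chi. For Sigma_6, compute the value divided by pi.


Gauss-Bonnet: integral K dA = 2*pi*chi(M).
chi(Sigma_6) = 2 - 2*6 = -10.
(integral K dA)/pi = 2*chi = 2*(-10) = -20

-20


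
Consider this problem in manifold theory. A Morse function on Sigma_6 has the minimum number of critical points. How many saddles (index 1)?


A perfect Morse function has m_k = b_k.
For Sigma_6: b_0=1, b_1=2g=12, b_2=1.
Saddles m_1 = 2g = 12

12


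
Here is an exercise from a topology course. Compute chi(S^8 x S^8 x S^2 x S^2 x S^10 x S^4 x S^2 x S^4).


chi is multiplicative: chi(X x Y) = chi(X) chi(Y).
Each even-dim sphere has chi = 2. There are 8 factors.
chi = 2^8 = 256

256


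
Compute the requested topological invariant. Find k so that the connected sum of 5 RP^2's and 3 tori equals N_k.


Since a >= 1, the sum is non-orientable; each T^2 can be replaced by RP^2 # RP^2 (since T^2#RP^2 = 3RP^2).
Total crosscaps k = 5 + 2*3 = 11.
Check via chi: chi = 5*1 + 3*0 - (5+3-1)*2 = -9 = 2 - k = -9. Consistent.

11


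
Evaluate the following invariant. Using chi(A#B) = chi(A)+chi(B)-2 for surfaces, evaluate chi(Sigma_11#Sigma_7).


chi(Sigma_11) = 2 - 2*11 = -20
chi(Sigma_7) = 2 - 2*7 = -12
For surfaces: chi(A#B) = chi(A) + chi(B) - 2.
chi = -20 + -12 - 2 = -34

-34


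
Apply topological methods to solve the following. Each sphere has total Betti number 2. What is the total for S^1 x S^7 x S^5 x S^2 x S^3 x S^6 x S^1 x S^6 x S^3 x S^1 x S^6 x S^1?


Total Betti number is multiplicative under products.
Each S^d (d>=1) has total Betti number 2.
There are 12 sphere factors.
Total = 2^12 = 4096

4096


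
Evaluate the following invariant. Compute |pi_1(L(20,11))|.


pi_1(L(p,q)) = Z/pZ for any q coprime to p.
|pi_1(L(20,11))| = 20

20


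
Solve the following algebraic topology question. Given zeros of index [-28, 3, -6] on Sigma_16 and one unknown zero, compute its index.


Poincare-Hopf: sum of indices = chi(M).
chi(Sigma_16) = 2 - 2*16 = -30.
Sum of known indices = -31.
x = chi - (sum known) = -30 - (-31) = 1

1


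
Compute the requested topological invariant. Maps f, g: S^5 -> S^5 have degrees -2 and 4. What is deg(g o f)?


Degree is multiplicative under composition: deg(g o f) = deg(g) * deg(f).
= 4 * -2 = -8

-8


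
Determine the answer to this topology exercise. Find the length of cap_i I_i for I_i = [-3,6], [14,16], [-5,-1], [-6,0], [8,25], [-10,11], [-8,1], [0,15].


Intersection = [max(a_i), min(b_i)] = [14, -1].
Since 14 > -1, the intersection is empty.
Length = 0

0


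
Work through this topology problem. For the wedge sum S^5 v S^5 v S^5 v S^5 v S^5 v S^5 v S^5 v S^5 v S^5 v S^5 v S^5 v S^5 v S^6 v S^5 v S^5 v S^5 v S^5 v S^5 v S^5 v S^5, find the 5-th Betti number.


For a wedge of spheres, H_k (k>0) is free on one generator per sphere of dimension k.
Spheres of dimension 5: count = 19.
b_5 = 19

19


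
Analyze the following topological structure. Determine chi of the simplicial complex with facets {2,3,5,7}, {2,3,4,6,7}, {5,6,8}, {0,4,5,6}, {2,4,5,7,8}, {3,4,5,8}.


Enumerate all faces; f-vector: f_0=8, f_1=24, f_2=29, f_3=13, f_4=2.
chi = sum (-1)^k f_k = 2

2


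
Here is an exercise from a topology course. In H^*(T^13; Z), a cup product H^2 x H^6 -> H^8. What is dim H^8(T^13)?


Cup product: H^p x H^q -> H^{p+q}; here p+q = 2+6 = 8.
rank H^k(T^n) = C(n,k).
C(13,8) = 1287

1287


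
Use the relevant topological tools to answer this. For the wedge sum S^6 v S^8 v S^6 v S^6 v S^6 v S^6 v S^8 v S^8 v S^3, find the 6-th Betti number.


For a wedge of spheres, H_k (k>0) is free on one generator per sphere of dimension k.
Spheres of dimension 6: count = 5.
b_6 = 5

5


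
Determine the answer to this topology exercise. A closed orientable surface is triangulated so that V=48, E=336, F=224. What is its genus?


chi = V - E + F = 48 - 336 + 224 = -64
For orientable closed surface: chi = 2 - 2g, so g = (2 - chi)/2.
g = (2 - (-64)) / 2 = 66 / 2 = 33

33


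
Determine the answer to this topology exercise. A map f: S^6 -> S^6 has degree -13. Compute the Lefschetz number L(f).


On S^6: L(f) = tr(f_0*) + (-1)^6 tr(f_6*) = 1 + (-1)^6 * deg(f).
L(f) = 1 + (-1)^6 * -13 = 1 + -13 = -12

-12


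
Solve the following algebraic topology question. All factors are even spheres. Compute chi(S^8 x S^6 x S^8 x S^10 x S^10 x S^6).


chi is multiplicative: chi(X x Y) = chi(X) chi(Y).
Each even-dim sphere has chi = 2. There are 6 factors.
chi = 2^6 = 64

64


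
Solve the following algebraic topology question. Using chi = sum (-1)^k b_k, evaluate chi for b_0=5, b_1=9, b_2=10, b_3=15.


chi = sum_k (-1)^k b_k.
= (5) + (-9) + (10) + (-15)
= -9

-9


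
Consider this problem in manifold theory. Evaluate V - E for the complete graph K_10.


K_10: V = 10, E = C(10,2) = 45.
chi = V - E = 10 - 45 = -35

-35


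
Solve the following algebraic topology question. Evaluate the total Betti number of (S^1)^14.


b_k(T^14) = C(14,k), so the sum over k is sum_k C(14,k) = 2^14.
Total = 2^14 = 16384

16384


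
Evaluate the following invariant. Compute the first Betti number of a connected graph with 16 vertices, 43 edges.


For a connected graph: rank(pi_1) = b_1 = E - V + 1 = 1 - chi.
chi = V - E = 16 - 43 = -27.
rank = 1 - (-27) = 43 - 16 + 1 = 28

28


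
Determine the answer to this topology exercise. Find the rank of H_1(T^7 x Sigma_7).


pi_1(A x B) = pi_1(A) x pi_1(B); rank of abelianization = b_1.
b_1(T^7) = 7, b_1(Sigma_7) = 2*7 = 14.
b_1(product) = 7 + 14 = 21

21


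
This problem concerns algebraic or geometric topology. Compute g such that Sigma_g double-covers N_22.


chi(N_22) = 2 - 22 = -20.
Double cover: chi(Sigma_g) = 2 * chi(N_22) = 2*(-20) = -40.
2 - 2g = -40, so g = (2 - (-40))/2 = 42/2 = 21

21


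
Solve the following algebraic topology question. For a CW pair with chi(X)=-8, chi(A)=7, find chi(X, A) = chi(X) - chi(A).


Relative Euler characteristic: chi(X, A) = chi(X) - chi(A).
= -8 - (7) = -15

-15


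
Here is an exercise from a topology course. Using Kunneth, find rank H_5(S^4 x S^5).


Each S^d has Poincare polynomial 1 + t^d.
The product S^4 x S^5 has Poincare polynomial prod(1+t^d_i).
Expanding: b_0=1, b_4=1, b_5=1, b_9=1.
b_5 = 1

1


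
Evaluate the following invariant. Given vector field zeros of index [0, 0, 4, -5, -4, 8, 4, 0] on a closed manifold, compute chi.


Poincare-Hopf: chi(M) = sum of indices of zeros.
chi = (0) + (0) + (4) + (-5) + (-4) + (8) + (4) + (0) = 7

7


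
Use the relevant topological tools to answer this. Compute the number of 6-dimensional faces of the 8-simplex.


Delta^8 has 8+1 vertices. A 6-face is a choice of 6+1 vertices.
f_6 = C(8+1, 6+1) = C(9,7) = 36

36


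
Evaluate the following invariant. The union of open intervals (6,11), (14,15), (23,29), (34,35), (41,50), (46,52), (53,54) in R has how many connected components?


Sort and merge overlapping open intervals.
Merged: (6,11), (14,15), (23,29), (34,35), (41,52), (53,54).
Number of components = 6

6


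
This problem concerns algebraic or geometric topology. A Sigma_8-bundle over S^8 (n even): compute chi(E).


chi(S^8) = 2 (n even), chi(Sigma_8) = 2 - 2*8 = -14.
chi(E) = 2 * (-14) = -28

-28


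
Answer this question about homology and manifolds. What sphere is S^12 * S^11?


Join of spheres: S^m * S^n = S^{m+n+1}.
dim = 12 + 11 + 1 = 24

24


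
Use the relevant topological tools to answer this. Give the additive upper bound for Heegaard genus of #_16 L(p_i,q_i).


Heegaard genus satisfies g(A#B) <= g(A) + g(B).
Each lens space has g = 1.
Upper bound: 16 * 1 = 16

16


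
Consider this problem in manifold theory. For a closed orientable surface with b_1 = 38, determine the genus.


For a closed orientable surface: b_1 = 2g.
38 = 2g
g = 38 / 2 = 19

19


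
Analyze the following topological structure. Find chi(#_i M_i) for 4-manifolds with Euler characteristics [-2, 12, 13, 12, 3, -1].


For n-manifolds: chi(A#B) = chi(A) + chi(B) - chi(S^4).
chi(S^4) = 1 + (-1)^4 = 2.
chi(#) = (sum chi_i) - (6-1)*chi(S^4) = 37 - 5*2 = 27

27


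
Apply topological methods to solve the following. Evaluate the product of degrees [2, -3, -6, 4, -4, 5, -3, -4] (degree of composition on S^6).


Degree is multiplicative: deg(composition) = product of degrees.
= (2) * (-3) * (-6) * (4) * (-4) * (5) * (-3) * (-4) = -34560

-34560


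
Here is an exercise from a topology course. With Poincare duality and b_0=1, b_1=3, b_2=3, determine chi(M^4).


By Poincare duality b_k = b_{4-k}, so full Betti numbers: b_0=1, b_1=3, b_2=3, b_3=3, b_4=1.
chi = sum (-1)^k b_k = -1

-1


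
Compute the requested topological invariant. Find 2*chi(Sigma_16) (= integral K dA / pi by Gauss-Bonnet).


Gauss-Bonnet: integral K dA = 2*pi*chi(M).
chi(Sigma_16) = 2 - 2*16 = -30.
(integral K dA)/pi = 2*chi = 2*(-30) = -60

-60


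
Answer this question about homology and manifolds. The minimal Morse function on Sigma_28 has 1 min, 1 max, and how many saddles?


A perfect Morse function has m_k = b_k.
For Sigma_28: b_0=1, b_1=2g=56, b_2=1.
Saddles m_1 = 2g = 56

56


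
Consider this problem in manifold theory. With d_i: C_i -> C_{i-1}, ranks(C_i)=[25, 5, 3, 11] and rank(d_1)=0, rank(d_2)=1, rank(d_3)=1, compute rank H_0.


rank H_k = rank(ker d_k) - rank(im d_{k+1}).
rank(ker d_0) = rank(C_0) - rank(d_0) = 25 - 0 = 25.
rank(im d_{0+1}) = 0.
rank H_0 = 25 - 0 = 25

25


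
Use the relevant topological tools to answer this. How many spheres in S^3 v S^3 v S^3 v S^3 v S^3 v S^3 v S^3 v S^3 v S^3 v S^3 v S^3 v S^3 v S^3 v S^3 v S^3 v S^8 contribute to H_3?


For a wedge of spheres, H_k (k>0) is free on one generator per sphere of dimension k.
Spheres of dimension 3: count = 15.
b_3 = 15

15


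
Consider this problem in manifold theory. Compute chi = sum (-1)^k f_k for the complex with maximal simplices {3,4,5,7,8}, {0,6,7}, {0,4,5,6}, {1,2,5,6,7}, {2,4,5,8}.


Enumerate all faces; f-vector: f_0=9, f_1=26, f_2=28, f_3=12, f_4=2.
chi = sum (-1)^k f_k = 1

1


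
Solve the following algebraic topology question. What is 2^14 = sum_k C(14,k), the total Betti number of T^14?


b_k(T^14) = C(14,k), so the sum over k is sum_k C(14,k) = 2^14.
Total = 2^14 = 16384

16384


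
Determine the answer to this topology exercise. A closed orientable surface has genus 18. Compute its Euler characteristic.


For a closed orientable surface of genus g: chi = 2 - 2g.
Here g = 18.
chi = 2 - 2*18 = 2 - 36 = -34

-34


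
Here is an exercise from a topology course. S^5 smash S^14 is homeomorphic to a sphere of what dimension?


S^m ^ S^n = S^{m+n}.
k = 5 + 14 = 19

19


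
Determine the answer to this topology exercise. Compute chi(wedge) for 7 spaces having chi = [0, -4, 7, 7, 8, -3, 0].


chi(A v B) = chi(A) + chi(B) - 1 (one point identified).
For 7 spaces: chi = (sum chi_i) - (7 - 1).
sum = 15; chi = 15 - 6 = 9

9


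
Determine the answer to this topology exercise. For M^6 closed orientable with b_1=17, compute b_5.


Poincare duality for closed orientable n-manifolds: b_k = b_{n-k}.
Here n = 6, so b_5 = b_1 = 17

17


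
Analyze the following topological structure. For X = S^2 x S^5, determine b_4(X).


Each S^d has Poincare polynomial 1 + t^d.
The product S^2 x S^5 has Poincare polynomial prod(1+t^d_i).
Expanding: b_0=1, b_2=1, b_5=1, b_7=1.
b_4 = 0

0


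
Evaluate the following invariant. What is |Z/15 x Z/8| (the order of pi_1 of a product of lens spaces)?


pi_1(X x Y) = pi_1(X) x pi_1(Y).
pi_1(L(15,1)) = Z/15, pi_1(L(8,1)) = Z/8.
|Z/15 x Z/8| = 15 * 8 = 120

120


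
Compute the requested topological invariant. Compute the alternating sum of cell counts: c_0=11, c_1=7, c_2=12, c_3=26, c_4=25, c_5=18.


chi = sum_k (-1)^k c_k.
= (-1)^0*11 + (-1)^1*7 + (-1)^2*12 + (-1)^3*26 + (-1)^4*25 + (-1)^5*18
= (11) + (-7) + (12) + (-26) + (25) + (-18)
= -3

-3


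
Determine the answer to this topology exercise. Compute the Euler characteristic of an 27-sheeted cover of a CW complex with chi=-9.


For a finite covering: chi(E) = (number of sheets) * chi(B).
chi(E) = 27 * (-9) = -243

-243


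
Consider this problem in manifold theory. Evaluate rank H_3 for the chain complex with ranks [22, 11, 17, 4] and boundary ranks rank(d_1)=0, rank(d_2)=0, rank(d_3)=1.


rank H_k = rank(ker d_k) - rank(im d_{k+1}).
rank(ker d_3) = rank(C_3) - rank(d_3) = 4 - 1 = 3.
rank(im d_{3+1}) = 0.
rank H_3 = 3 - 0 = 3

3


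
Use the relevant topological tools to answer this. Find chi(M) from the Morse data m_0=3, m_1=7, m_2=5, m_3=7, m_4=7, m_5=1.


Morse theory: chi(M) = sum_k (-1)^k m_k where m_k = #(index-k critical points).
= (3) + (-7) + (5) + (-7) + (7) + (-1) = 0

0


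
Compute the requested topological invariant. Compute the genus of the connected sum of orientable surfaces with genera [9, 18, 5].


Genus is additive under connected sum of orientable surfaces.
g = 9 + 18 + 5 = 32

32


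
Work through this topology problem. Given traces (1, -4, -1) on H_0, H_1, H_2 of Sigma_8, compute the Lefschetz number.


L(f) = tr(f_0*) - tr(f_1*) + tr(f_2*).
= 1 - (-4) + (-1)
= 4

4


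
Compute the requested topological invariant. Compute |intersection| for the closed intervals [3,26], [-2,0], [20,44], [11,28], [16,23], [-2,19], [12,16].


Intersection = [max(a_i), min(b_i)] = [20, 0].
Since 20 > 0, the intersection is empty.
Length = 0

0


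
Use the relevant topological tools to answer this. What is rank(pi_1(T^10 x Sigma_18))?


pi_1(A x B) = pi_1(A) x pi_1(B); rank of abelianization = b_1.
b_1(T^10) = 10, b_1(Sigma_18) = 2*18 = 36.
b_1(product) = 10 + 36 = 46

46


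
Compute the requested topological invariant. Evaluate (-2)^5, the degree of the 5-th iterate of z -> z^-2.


deg(f) = -2. Degree is multiplicative: deg(f^5) = (deg f)^5.
deg(f^5) = (-2)^5 = -32

-32


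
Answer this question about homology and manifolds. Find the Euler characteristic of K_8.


K_8: V = 8, E = C(8,2) = 28.
chi = V - E = 8 - 28 = -20

-20


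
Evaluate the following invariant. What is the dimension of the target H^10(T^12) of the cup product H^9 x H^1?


Cup product: H^p x H^q -> H^{p+q}; here p+q = 9+1 = 10.
rank H^k(T^n) = C(n,k).
C(12,10) = 66

66


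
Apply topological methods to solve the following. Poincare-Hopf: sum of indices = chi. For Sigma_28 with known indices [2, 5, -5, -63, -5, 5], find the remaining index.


Poincare-Hopf: sum of indices = chi(M).
chi(Sigma_28) = 2 - 2*28 = -54.
Sum of known indices = -61.
x = chi - (sum known) = -54 - (-61) = 7

7


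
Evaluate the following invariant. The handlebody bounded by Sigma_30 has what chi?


A genus-g handlebody deformation retracts to a wedge of g circles.
chi(vee_g S^1) = 1 - g.
chi(H_30) = 1 - 30 = -29

-29


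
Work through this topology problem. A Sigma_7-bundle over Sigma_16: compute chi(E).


For a fiber bundle F -> E -> B (with CW structure): chi(E) = chi(B) * chi(F).
chi(Sigma_16) = -30, chi(Sigma_7) = -12.
chi(E) = (-30) * (-12) = 360

360


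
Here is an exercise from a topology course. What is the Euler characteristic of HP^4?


HP^4 has one cell in each dimension 0, 4, ..., 4*4 (4+1 cells, all even-dim).
chi = 4 + 1 = 5

5


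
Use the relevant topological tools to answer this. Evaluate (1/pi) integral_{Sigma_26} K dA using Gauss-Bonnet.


Gauss-Bonnet: integral K dA = 2*pi*chi(M).
chi(Sigma_26) = 2 - 2*26 = -50.
(integral K dA)/pi = 2*chi = 2*(-50) = -100

-100


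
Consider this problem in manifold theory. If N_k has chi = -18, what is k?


chi = 2 - k for closed non-orientable surfaces with k crosscaps.
-18 = 2 - k
k = 2 - (-18) = 20

20


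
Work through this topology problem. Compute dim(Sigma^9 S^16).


Each suspension raises dimension by 1: Sigma S^n = S^{n+1}.
Sigma^9 S^16 = S^{16+9} = S^25

25


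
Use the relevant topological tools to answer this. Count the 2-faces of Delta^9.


Delta^9 has 9+1 vertices. A 2-face is a choice of 2+1 vertices.
f_2 = C(9+1, 2+1) = C(10,3) = 120

120


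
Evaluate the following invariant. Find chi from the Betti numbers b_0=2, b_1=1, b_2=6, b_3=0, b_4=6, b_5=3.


chi = sum_k (-1)^k b_k.
= (2) + (-1) + (6) + (0) + (6) + (-3)
= 10

10


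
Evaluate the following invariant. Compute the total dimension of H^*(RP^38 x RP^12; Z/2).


dim H^*(RP^n; Z/2) = n+1 (one Z/2 in each degree 0..n).
Total Betti number is multiplicative.
Total = (38+1) * (12+1) = 39 * 13 = 507

507


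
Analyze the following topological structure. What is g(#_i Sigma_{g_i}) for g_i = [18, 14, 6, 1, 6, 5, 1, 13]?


Genus is additive under connected sum of orientable surfaces.
g = 18 + 14 + 6 + 1 + 6 + 5 + 1 + 13 = 64

64


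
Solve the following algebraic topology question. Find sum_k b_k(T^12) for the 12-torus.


b_k(T^12) = C(12,k), so the sum over k is sum_k C(12,k) = 2^12.
Total = 2^12 = 4096

4096


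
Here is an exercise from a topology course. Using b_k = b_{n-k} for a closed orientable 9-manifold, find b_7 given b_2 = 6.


Poincare duality for closed orientable n-manifolds: b_k = b_{n-k}.
Here n = 9, so b_7 = b_2 = 6

6


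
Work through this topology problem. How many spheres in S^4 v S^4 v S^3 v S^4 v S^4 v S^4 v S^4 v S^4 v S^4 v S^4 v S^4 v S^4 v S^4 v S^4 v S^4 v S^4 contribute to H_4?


For a wedge of spheres, H_k (k>0) is free on one generator per sphere of dimension k.
Spheres of dimension 4: count = 15.
b_4 = 15

15


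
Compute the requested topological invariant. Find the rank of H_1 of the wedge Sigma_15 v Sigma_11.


For a wedge: H_1(A v B) = H_1(A) + H_1(B).
b_1(Sigma_15) = 30, b_1(Sigma_11) = 22.
b_1 = 30 + 22 = 52

52


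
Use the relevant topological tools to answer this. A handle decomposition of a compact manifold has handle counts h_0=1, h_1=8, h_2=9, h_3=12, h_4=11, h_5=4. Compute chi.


Handles of index k contribute (-1)^k to chi (same as CW cells).
chi = (1) + (-8) + (9) + (-12) + (11) + (-4) = -3

-3


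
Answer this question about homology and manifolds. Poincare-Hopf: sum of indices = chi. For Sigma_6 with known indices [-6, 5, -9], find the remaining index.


Poincare-Hopf: sum of indices = chi(M).
chi(Sigma_6) = 2 - 2*6 = -10.
Sum of known indices = -10.
x = chi - (sum known) = -10 - (-10) = 0

0


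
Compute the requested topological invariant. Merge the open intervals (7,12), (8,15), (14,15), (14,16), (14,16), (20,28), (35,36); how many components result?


Sort and merge overlapping open intervals.
Merged: (7,16), (20,28), (35,36).
Number of components = 3

3


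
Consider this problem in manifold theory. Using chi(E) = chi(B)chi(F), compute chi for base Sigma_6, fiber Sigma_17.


For a fiber bundle F -> E -> B (with CW structure): chi(E) = chi(B) * chi(F).
chi(Sigma_6) = -10, chi(Sigma_17) = -32.
chi(E) = (-10) * (-32) = 320

320


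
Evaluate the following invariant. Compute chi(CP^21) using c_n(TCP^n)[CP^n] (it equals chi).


For any closed oriented manifold, <e(TM),[M]> = chi(M).
chi(CP^21) = 21+1 = 22

22


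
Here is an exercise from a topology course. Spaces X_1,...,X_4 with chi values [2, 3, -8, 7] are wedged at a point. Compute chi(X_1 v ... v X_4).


chi(A v B) = chi(A) + chi(B) - 1 (one point identified).
For 4 spaces: chi = (sum chi_i) - (4 - 1).
sum = 4; chi = 4 - 3 = 1

1


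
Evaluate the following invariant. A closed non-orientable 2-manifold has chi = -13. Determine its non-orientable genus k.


chi = 2 - k for closed non-orientable surfaces with k crosscaps.
-13 = 2 - k
k = 2 - (-13) = 15

15


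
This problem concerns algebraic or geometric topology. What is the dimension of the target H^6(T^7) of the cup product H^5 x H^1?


Cup product: H^p x H^q -> H^{p+q}; here p+q = 5+1 = 6.
rank H^k(T^n) = C(n,k).
C(7,6) = 7

7


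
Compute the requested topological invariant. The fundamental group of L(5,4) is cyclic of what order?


pi_1(L(p,q)) = Z/pZ for any q coprime to p.
|pi_1(L(5,4))| = 5

5


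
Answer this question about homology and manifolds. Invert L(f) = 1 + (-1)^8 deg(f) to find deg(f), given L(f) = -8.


L(f) = 1 + (-1)^8 deg(f) on S^8.
-8 = 1 + (-1)^8 * deg(f)
(-1)^8 * deg(f) = -9
deg(f) = -9

-9


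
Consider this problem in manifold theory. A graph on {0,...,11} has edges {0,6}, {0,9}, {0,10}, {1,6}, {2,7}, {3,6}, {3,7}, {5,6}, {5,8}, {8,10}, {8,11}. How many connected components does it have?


Run DFS/union-find over 12 vertices.
V = 12, E = 11.
Number of components = 2

2


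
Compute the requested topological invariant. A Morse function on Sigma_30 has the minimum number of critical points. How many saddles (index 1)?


A perfect Morse function has m_k = b_k.
For Sigma_30: b_0=1, b_1=2g=60, b_2=1.
Saddles m_1 = 2g = 60

60


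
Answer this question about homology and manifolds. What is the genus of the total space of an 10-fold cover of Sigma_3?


For an n-sheeted cover: chi(E) = n * chi(B).
chi(Sigma_3) = 2 - 2*3 = -4.
chi(E) = 10 * (-4) = -40.
genus(E) = (2 - chi(E))/2 = (2 - (-40))/2 = 42/2 = 21

21


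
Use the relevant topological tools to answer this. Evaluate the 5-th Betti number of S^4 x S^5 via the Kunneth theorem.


Each S^d has Poincare polynomial 1 + t^d.
The product S^4 x S^5 has Poincare polynomial prod(1+t^d_i).
Expanding: b_0=1, b_4=1, b_5=1, b_9=1.
b_5 = 1

1


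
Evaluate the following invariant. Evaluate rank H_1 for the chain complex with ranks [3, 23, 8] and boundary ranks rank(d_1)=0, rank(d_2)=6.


rank H_k = rank(ker d_k) - rank(im d_{k+1}).
rank(ker d_1) = rank(C_1) - rank(d_1) = 23 - 0 = 23.
rank(im d_{1+1}) = 6.
rank H_1 = 23 - 6 = 17

17


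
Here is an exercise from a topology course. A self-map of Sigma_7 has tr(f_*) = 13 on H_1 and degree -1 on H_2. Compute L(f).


L(f) = tr(f_0*) - tr(f_1*) + tr(f_2*).
= 1 - (13) + (-1)
= -13

-13


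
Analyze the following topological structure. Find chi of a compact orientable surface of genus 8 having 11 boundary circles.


For a compact orientable surface with genus g and b boundary components: chi = 2 - 2g - b.
chi = 2 - 2*8 - 11 = 2 - 16 - 11 = -25

-25


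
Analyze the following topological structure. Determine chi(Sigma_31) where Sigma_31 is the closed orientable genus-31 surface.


For a closed orientable surface of genus g: chi = 2 - 2g.
Here g = 31.
chi = 2 - 2*31 = 2 - 62 = -60

-60


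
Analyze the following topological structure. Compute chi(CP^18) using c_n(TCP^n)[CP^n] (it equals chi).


For any closed oriented manifold, <e(TM),[M]> = chi(M).
chi(CP^18) = 18+1 = 19

19


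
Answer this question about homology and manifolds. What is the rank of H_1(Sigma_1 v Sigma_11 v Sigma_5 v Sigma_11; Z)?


For a wedge X v Y: reduced H_k(X v Y) = H_k(X) + H_k(Y).
Each Sigma_g contributes b_1 = 2g.
b_1 = 2 + 22 + 10 + 22 = 56

56


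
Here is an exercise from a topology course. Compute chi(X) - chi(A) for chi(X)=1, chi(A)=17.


Relative Euler characteristic: chi(X, A) = chi(X) - chi(A).
= 1 - (17) = -16

-16


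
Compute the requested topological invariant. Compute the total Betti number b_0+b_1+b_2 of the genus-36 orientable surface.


For Sigma_36: b_0 = 1, b_1 = 2g = 72, b_2 = 1.
Total = 1 + 72 + 1 = 74

74


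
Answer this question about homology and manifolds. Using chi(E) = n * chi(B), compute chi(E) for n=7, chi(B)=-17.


For a finite covering: chi(E) = (number of sheets) * chi(B).
chi(E) = 7 * (-17) = -119

-119


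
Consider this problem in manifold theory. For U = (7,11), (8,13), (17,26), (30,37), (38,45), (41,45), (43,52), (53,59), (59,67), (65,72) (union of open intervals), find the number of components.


Sort and merge overlapping open intervals.
Merged: (7,13), (17,26), (30,37), (38,52), (53,59), (59,72).
Number of components = 6

6


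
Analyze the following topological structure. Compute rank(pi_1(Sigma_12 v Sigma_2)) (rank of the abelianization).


For a wedge: H_1(A v B) = H_1(A) + H_1(B).
b_1(Sigma_12) = 24, b_1(Sigma_2) = 4.
b_1 = 24 + 4 = 28

28


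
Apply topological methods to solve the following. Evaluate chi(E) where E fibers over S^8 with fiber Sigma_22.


chi(S^8) = 2 (n even), chi(Sigma_22) = 2 - 2*22 = -42.
chi(E) = 2 * (-42) = -84

-84


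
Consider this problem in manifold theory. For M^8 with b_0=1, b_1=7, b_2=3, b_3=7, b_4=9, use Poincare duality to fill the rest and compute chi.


By Poincare duality b_k = b_{8-k}, so full Betti numbers: b_0=1, b_1=7, b_2=3, b_3=7, b_4=9, b_5=7, b_6=3, b_7=7, b_8=1.
chi = sum (-1)^k b_k = -11

-11


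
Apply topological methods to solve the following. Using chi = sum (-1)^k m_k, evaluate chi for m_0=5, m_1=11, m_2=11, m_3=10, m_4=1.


Morse theory: chi(M) = sum_k (-1)^k m_k where m_k = #(index-k critical points).
= (5) + (-11) + (11) + (-10) + (1) = -4

-4


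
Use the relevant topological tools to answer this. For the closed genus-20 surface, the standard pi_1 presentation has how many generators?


Standard presentation: pi_1(Sigma_g) = <a_1,b_1,...,a_g,b_g | [a_1,b_1]...[a_g,b_g] = 1>.
Number of generators = 2g = 2*20 = 40

40


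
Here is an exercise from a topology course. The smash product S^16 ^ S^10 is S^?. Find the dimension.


S^m ^ S^n = S^{m+n}.
k = 16 + 10 = 26

26


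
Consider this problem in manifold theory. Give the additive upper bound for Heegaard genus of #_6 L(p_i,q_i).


Heegaard genus satisfies g(A#B) <= g(A) + g(B).
Each lens space has g = 1.
Upper bound: 6 * 1 = 6

6


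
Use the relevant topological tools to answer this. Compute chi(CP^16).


CP^16 has one cell in each even dimension 0, 2, ..., 2*16 (16+1 cells total).
All cells are even-dimensional, so chi = number of cells.
chi = 16 + 1 = 17

17


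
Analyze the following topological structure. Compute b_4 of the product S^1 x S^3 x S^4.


Each S^d has Poincare polynomial 1 + t^d.
The product S^1 x S^3 x S^4 has Poincare polynomial prod(1+t^d_i).
Expanding: b_0=1, b_1=1, b_3=1, b_4=2, b_5=1, b_7=1, b_8=1.
b_4 = 2

2


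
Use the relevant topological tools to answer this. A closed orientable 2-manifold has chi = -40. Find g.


chi = 2 - 2g for closed orientable surfaces.
-40 = 2 - 2g
2g = 2 - (-40) = 42
g = 21

21


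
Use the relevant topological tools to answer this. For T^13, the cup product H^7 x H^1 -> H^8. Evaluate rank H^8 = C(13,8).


Cup product: H^p x H^q -> H^{p+q}; here p+q = 7+1 = 8.
rank H^k(T^n) = C(n,k).
C(13,8) = 1287

1287


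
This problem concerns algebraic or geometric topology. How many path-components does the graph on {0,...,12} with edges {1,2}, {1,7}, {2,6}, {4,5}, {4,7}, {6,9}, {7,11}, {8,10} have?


Run DFS/union-find over 13 vertices.
V = 13, E = 8.
Number of components = 5

5


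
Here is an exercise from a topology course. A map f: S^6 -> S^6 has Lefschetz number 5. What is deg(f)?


L(f) = 1 + (-1)^6 deg(f) on S^6.
5 = 1 + (-1)^6 * deg(f)
(-1)^6 * deg(f) = 4
deg(f) = 4

4


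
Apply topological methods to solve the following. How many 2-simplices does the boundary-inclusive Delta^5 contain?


Delta^5 has 5+1 vertices. A 2-face is a choice of 2+1 vertices.
f_2 = C(5+1, 2+1) = C(6,3) = 20

20


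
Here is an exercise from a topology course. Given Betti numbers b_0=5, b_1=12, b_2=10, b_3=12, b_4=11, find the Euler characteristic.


chi = sum_k (-1)^k b_k.
= (5) + (-12) + (10) + (-12) + (11)
= 2

2


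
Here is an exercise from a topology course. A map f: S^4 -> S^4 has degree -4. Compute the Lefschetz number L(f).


On S^4: L(f) = tr(f_0*) + (-1)^4 tr(f_4*) = 1 + (-1)^4 * deg(f).
L(f) = 1 + (-1)^4 * -4 = 1 + -4 = -3

-3


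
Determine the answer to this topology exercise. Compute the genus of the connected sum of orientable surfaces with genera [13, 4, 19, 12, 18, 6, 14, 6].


Genus is additive under connected sum of orientable surfaces.
g = 13 + 4 + 19 + 12 + 18 + 6 + 14 + 6 = 92

92


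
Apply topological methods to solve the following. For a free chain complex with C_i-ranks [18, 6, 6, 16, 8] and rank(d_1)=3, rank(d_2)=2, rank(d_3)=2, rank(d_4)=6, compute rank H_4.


rank H_k = rank(ker d_k) - rank(im d_{k+1}).
rank(ker d_4) = rank(C_4) - rank(d_4) = 8 - 6 = 2.
rank(im d_{4+1}) = 0.
rank H_4 = 2 - 0 = 2

2
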